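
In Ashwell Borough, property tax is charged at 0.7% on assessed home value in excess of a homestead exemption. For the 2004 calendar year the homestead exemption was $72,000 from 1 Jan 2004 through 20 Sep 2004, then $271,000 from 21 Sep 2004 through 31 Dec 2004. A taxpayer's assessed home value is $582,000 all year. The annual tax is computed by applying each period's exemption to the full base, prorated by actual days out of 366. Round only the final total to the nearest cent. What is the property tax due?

$3,181.79

1 Jan – 20 Sep 2004: 264 days, exemption $72,000 → ($582,000 − $72,000) × 0.7% × 264/366 = $2,575.0820
21 Sep – 31 Dec 2004: 102 days, exemption $271,000 → ($582,000 − $271,000) × 0.7% × 102/366 = $606.7049
Total = $3,181.7869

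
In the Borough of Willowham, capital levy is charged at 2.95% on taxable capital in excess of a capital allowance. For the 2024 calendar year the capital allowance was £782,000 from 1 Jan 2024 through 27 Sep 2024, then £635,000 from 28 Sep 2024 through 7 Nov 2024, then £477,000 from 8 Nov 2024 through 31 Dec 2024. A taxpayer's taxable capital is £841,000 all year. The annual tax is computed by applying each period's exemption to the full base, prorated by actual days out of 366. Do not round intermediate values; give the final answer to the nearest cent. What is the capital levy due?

1 Jan – 27 Sep 2024: 271 days, exemption £782,000 → (£841,000 − £782,000) × 2.95% × 271/366 = £1,288.7309
28 Sep – 7 Nov 2024: 41 days, exemption £635,000 → (£841,000 − £635,000) × 2.95% × 41/366 = £680.7568
8 Nov – 31 Dec 2024: 54 days, exemption £477,000 → (£841,000 − £477,000) × 2.95% × 54/366 = £1,584.2951
Total = £3,553.7828

£3,553.78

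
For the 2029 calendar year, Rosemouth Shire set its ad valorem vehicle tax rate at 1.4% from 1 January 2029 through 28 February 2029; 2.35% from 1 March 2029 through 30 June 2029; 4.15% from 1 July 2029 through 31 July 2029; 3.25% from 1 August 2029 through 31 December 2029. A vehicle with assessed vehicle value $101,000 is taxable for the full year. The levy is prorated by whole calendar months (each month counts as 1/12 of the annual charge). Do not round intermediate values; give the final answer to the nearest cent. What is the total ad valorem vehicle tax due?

$2,743.83

1 January – 28 February 2029: 2 months at 1.4% → $101,000 × 1.4% × 2/12 = $235.6667
1 March – 30 June 2029: 4 months at 2.35% → $101,000 × 2.35% × 4/12 = $791.1667
1 July – 31 July 2029: 1 month at 4.15% → $101,000 × 4.15% × 1/12 = $349.2917
1 August – 31 December 2029: 5 months at 3.25% → $101,000 × 3.25% × 5/12 = $1,367.7083
Total = $2,743.8333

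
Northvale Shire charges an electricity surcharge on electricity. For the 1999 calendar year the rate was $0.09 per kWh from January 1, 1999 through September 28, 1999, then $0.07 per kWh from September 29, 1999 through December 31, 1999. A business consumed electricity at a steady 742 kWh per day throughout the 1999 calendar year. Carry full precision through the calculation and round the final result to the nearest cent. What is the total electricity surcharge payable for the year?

$22,979.74

January 1 – September 28, 1999: 271 days × 742 kWh/day = 201,082 kWh at $0.09/kWh → $18,097.38
September 29 – December 31, 1999: 94 days × 742 kWh/day = 69,748 kWh at $0.07/kWh → $4,882.36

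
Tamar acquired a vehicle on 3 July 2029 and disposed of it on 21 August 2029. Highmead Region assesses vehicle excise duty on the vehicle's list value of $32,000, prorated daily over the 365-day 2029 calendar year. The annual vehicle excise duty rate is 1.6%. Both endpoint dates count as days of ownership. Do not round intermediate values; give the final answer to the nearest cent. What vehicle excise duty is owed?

$70.14

Days held (3 July – 21 August 2029): 50 out of 365
Tax = $32,000 × 1.6% × 50/365 = $70.1370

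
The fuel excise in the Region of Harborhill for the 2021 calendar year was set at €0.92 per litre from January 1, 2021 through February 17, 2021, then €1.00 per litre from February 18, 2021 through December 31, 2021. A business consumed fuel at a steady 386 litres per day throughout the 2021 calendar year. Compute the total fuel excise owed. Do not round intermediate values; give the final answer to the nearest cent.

January 1 – February 17, 2021: 48 days × 386 litres/day = 18,528 litres at €0.92/litre → €17,045.76
February 18 – December 31, 2021: 317 days × 386 litres/day = 122,362 litres at €1.00/litre → €122,362.00

€139,407.76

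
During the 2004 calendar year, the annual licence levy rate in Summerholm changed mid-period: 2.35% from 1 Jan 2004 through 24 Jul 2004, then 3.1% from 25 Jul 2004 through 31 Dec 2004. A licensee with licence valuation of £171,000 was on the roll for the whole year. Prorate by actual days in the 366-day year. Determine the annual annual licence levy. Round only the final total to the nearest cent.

£4,579.16

1 Jan – 24 Jul 2004: 206 days at 2.35% → £171,000 × 2.35% × 206/366 = £2,261.7787
25 Jul – 31 Dec 2004: 160 days at 3.1% → £171,000 × 3.1% × 160/366 = £2,317.3770
Total = £4,579.1557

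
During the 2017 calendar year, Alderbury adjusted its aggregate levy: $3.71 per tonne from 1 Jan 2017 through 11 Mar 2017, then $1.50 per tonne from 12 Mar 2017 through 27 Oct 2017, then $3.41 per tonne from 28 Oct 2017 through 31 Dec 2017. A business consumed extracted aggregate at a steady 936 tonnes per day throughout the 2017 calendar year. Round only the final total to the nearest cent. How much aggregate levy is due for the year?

1 Jan – 11 Mar 2017: 70 days × 936 tonnes/day = 65,520 tonnes at $3.71/tonne → $243079.20
12 Mar – 27 Oct 2017: 230 days × 936 tonnes/day = 215,280 tonnes at $1.50/tonne → $322920.00
28 Oct – 31 Dec 2017: 65 days × 936 tonnes/day = 60,840 tonnes at $3.41/tonne → $207464.40

$773463.60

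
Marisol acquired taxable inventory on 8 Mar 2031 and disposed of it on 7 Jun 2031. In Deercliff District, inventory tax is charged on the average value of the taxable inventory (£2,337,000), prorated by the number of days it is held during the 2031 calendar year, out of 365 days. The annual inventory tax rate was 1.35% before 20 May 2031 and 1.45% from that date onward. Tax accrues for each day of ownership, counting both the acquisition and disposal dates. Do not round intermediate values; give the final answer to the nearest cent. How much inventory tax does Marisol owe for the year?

£8,073.85

8 Mar – 19 May 2031: 73 days at 1.35% → £2,337,000 × 1.35% × 73/365 = £6,309.9000
20 May – 7 Jun 2031: 19 days at 1.45% → £2,337,000 × 1.45% × 19/365 = £1,763.9548
Total = £8,073.8548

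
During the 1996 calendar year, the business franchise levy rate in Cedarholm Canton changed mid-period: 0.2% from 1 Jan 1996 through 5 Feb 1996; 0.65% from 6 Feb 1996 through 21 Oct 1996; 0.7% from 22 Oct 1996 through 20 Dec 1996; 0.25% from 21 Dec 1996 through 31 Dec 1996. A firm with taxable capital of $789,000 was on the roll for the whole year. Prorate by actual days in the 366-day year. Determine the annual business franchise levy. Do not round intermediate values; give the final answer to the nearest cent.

1 Jan – 5 Feb 1996: 36 days at 0.2% → $789,000 × 0.2% × 36/366 = $155.2131
6 Feb – 21 Oct 1996: 259 days at 0.65% → $789,000 × 0.65% × 259/366 = $3,629.1844
22 Oct – 20 Dec 1996: 60 days at 0.7% → $789,000 × 0.7% × 60/366 = $905.4098
21 Dec – 31 Dec 1996: 11 days at 0.25% → $789,000 × 0.25% × 11/366 = $59.2828
Total = $4,749.0902

$4,749.09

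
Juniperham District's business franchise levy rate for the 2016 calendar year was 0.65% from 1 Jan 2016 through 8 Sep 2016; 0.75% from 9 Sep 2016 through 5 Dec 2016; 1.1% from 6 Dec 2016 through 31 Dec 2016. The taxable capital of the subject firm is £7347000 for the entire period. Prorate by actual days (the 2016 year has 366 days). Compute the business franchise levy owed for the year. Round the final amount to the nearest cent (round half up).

1 Jan – 8 Sep 2016: 252 days at 0.65% → £7347000 × 0.65% × 252/366 = £32880.8361
9 Sep – 5 Dec 2016: 88 days at 0.75% → £7347000 × 0.75% × 88/366 = £13248.6885
6 Dec – 31 Dec 2016: 26 days at 1.1% → £7347000 × 1.1% × 26/366 = £5741.0984
Total = £51870.6230

£51870.62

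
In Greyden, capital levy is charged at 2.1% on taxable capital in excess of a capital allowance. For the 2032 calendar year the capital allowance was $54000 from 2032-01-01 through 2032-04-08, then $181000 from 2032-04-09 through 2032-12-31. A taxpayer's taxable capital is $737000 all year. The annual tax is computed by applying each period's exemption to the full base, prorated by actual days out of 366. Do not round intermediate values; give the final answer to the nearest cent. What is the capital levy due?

$12397.40

2032-01-01 to 2032-04-08: 99 days, exemption $54000 → ($737000 − $54000) × 2.1% × 99/366 = $3879.6639
2032-04-09 to 2032-12-31: 267 days, exemption $181000 → ($737000 − $181000) × 2.1% × 267/366 = $8517.7377
Total = $12397.4016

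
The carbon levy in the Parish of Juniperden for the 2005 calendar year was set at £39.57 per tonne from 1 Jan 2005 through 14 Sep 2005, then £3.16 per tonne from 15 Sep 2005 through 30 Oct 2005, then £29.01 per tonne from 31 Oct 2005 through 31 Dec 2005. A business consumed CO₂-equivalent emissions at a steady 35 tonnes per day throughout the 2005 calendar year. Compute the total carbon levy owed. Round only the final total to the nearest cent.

1 Jan – 14 Sep 2005: 257 days × 35 tonnes/day = 8,995 tonnes at £39.57/tonne → £355,932.15
15 Sep – 30 Oct 2005: 46 days × 35 tonnes/day = 1,610 tonnes at £3.16/tonne → £5,087.60
31 Oct – 31 Dec 2005: 62 days × 35 tonnes/day = 2,170 tonnes at £29.01/tonne → £62,951.70

£423,971.45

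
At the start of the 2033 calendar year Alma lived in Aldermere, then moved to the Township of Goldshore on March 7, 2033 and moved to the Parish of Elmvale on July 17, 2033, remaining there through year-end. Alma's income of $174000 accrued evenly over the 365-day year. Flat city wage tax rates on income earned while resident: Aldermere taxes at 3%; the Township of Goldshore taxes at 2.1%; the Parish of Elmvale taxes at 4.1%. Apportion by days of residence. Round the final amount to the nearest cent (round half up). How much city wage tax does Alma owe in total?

Aldermere, January 1 – March 6, 2033: 65 days → $174000 × 3% × 65/365 = $929.5890
The Township of Goldshore, March 7 – July 16, 2033: 132 days → $174000 × 2.1% × 132/365 = $1321.4466
The Parish of Elmvale, July 17 – December 31, 2033: 168 days → $174000 × 4.1% × 168/365 = $3283.5945
Total = $5534.6301

$5534.63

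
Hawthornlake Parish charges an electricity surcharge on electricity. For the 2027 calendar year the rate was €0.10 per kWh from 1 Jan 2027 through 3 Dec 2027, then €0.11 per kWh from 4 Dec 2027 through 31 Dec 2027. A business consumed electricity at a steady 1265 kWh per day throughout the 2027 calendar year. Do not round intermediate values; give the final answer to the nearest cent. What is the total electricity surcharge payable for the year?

€46526.70

1 Jan – 3 Dec 2027: 337 days × 1265 kWh/day = 426,305 kWh at €0.10/kWh → €42630.50
4 Dec – 31 Dec 2027: 28 days × 1265 kWh/day = 35,420 kWh at €0.11/kWh → €3896.20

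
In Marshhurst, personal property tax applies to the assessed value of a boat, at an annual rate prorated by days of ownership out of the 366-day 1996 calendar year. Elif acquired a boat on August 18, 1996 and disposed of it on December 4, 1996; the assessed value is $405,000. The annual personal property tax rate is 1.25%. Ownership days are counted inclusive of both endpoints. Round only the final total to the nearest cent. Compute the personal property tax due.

Days held (August 18 – December 4, 1996): 109 out of 366
Tax = $405,000 × 1.25% × 109/366 = $1,507.6844

$1,507.68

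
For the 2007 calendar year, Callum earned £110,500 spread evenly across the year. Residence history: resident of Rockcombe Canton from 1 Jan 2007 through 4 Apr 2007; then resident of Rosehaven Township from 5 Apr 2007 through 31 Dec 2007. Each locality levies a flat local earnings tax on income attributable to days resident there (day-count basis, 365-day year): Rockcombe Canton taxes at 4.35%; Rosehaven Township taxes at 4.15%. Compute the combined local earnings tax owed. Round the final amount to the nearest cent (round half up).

£4,642.67

Rockcombe Canton, 1 Jan – 4 Apr 2007: 94 days → £110,500 × 4.35% × 94/365 = £1,237.9027
Rosehaven Township, 5 Apr – 31 Dec 2007: 271 days → £110,500 × 4.15% × 271/365 = £3,404.7623
Total = £4,642.6651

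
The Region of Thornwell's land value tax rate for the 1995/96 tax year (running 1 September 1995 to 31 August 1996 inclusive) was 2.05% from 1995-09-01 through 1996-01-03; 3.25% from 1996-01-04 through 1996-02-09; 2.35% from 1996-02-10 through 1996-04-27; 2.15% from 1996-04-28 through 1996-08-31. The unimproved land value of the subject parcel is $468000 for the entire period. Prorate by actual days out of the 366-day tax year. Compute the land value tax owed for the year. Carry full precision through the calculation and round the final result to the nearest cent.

$10622.07

1995-09-01 to 1996-01-03: 125 days at 2.05% → $468000 × 2.05% × 125/366 = $3276.6393
1996-01-04 to 1996-02-09: 37 days at 3.25% → $468000 × 3.25% × 37/366 = $1537.6230
1996-02-10 to 1996-04-27: 78 days at 2.35% → $468000 × 2.35% × 78/366 = $2343.8361
1996-04-28 to 1996-08-31: 126 days at 2.15% → $468000 × 2.15% × 126/366 = $3463.9672
Total = $10622.0656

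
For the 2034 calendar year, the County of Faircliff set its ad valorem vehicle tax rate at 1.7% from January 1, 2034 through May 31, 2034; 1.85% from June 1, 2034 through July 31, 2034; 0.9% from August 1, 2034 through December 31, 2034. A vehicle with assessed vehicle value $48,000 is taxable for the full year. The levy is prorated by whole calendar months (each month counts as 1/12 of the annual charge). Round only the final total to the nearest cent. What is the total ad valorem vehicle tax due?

$668.00

January 1 – May 31, 2034: 5 months at 1.7% → $48,000 × 1.7% × 5/12 = $340.0000
June 1 – July 31, 2034: 2 months at 1.85% → $48,000 × 1.85% × 2/12 = $148.0000
August 1 – December 31, 2034: 5 months at 0.9% → $48,000 × 0.9% × 5/12 = $180.0000
Total = $668.0000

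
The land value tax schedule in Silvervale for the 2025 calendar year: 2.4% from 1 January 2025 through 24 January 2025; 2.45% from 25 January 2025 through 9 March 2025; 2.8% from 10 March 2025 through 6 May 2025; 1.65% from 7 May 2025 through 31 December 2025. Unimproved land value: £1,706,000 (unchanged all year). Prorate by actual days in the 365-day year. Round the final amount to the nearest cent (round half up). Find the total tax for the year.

£33,753.09

1 January – 24 January 2025: 24 days at 2.4% → £1,706,000 × 2.4% × 24/365 = £2,692.2082
25 January – 9 March 2025: 44 days at 2.45% → £1,706,000 × 2.45% × 44/365 = £5,038.5425
10 March – 6 May 2025: 58 days at 2.8% → £1,706,000 × 2.8% × 58/365 = £7,590.5315
7 May – 31 December 2025: 239 days at 1.65% → £1,706,000 × 1.65% × 239/365 = £18,431.8110
Total = £33,753.0932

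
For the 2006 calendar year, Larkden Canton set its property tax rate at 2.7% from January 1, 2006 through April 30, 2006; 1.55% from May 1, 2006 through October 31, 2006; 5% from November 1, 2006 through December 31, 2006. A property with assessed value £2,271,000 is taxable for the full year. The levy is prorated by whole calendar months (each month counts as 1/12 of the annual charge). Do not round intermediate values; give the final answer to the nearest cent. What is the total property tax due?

£56,964.25

January 1 – April 30, 2006: 4 months at 2.7% → £2,271,000 × 2.7% × 4/12 = £20,439.0000
May 1 – October 31, 2006: 6 months at 1.55% → £2,271,000 × 1.55% × 6/12 = £17,600.2500
November 1 – December 31, 2006: 2 months at 5% → £2,271,000 × 5% × 2/12 = £18,925.0000
Total = £56,964.2500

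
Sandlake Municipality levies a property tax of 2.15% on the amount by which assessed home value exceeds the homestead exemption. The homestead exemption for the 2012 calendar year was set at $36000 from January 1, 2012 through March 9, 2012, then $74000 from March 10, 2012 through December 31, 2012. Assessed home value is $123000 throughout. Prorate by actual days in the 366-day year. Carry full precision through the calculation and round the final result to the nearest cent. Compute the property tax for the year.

January 1 – March 9, 2012: 69 days, exemption $36000 → ($123000 − $36000) × 2.15% × 69/366 = $352.6352
March 10 – December 31, 2012: 297 days, exemption $74000 → ($123000 − $74000) × 2.15% × 297/366 = $854.8893
Total = $1207.5246

$1207.52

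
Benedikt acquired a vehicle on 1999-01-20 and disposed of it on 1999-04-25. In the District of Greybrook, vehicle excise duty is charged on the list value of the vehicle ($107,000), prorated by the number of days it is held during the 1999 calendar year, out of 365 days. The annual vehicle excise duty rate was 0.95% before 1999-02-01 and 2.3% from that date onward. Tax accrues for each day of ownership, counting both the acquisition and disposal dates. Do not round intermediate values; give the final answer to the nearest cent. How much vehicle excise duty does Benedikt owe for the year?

1999-01-20 to 1999-01-31: 12 days at 0.95% → $107,000 × 0.95% × 12/365 = $33.4192
1999-02-01 to 1999-04-25: 84 days at 2.3% → $107,000 × 2.3% × 84/365 = $566.3671
Total = $599.7863

$599.79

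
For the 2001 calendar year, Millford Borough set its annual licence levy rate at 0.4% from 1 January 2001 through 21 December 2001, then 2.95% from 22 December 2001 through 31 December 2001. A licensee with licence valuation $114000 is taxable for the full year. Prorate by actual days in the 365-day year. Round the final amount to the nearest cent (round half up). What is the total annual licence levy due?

1 January – 21 December 2001: 355 days at 0.4% → $114000 × 0.4% × 355/365 = $443.5068
22 December – 31 December 2001: 10 days at 2.95% → $114000 × 2.95% × 10/365 = $92.1370
Total = $535.6438

$535.64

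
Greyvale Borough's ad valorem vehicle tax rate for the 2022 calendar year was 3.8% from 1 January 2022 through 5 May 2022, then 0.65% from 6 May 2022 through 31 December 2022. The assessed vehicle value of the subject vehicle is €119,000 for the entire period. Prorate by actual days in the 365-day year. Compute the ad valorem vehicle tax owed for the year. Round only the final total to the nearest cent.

1 January – 5 May 2022: 125 days at 3.8% → €119,000 × 3.8% × 125/365 = €1,548.6301
6 May – 31 December 2022: 240 days at 0.65% → €119,000 × 0.65% × 240/365 = €508.6027
Total = €2,057.2329

€2,057.23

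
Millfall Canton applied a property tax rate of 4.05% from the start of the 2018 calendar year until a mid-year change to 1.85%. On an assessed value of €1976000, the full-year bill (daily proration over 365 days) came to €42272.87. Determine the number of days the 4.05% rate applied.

Let d = days at the first rate; then 365 − d days at the second rate.
€1976000 × [4.05%·d + 1.85%·(365−d)] / 365 = €42272.87
Solving gives d = 48, so the new rate took effect on February 18, 2018.

48 days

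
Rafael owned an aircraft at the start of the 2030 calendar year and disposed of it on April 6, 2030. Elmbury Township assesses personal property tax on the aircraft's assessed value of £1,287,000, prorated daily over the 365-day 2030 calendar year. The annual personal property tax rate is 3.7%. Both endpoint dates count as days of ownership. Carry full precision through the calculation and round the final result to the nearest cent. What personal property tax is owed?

£12,524.45

Days held (January 1 – April 6, 2030): 96 out of 365
Tax = £1,287,000 × 3.7% × 96/365 = £12,524.4493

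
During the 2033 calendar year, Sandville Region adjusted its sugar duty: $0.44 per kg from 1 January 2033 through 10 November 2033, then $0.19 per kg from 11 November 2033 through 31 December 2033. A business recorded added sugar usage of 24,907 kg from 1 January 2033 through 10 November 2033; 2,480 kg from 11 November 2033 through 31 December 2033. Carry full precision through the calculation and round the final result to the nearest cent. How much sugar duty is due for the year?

1 January – 10 November 2033: 24,907 kg at $0.44/kg → $10959.08
11 November – 31 December 2033: 2,480 kg at $0.19/kg → $471.20

$11430.28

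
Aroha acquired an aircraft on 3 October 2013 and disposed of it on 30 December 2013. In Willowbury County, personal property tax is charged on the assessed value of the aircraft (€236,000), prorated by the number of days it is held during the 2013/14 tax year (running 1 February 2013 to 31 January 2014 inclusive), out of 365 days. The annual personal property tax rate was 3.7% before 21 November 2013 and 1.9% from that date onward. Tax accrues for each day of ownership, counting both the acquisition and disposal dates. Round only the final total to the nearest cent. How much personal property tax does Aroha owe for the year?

3 October – 20 November 2013: 49 days at 3.7% → €236,000 × 3.7% × 49/365 = €1,172.2411
21 November – 30 December 2013: 40 days at 1.9% → €236,000 × 1.9% × 40/365 = €491.3973
Total = €1,663.6384

€1,663.64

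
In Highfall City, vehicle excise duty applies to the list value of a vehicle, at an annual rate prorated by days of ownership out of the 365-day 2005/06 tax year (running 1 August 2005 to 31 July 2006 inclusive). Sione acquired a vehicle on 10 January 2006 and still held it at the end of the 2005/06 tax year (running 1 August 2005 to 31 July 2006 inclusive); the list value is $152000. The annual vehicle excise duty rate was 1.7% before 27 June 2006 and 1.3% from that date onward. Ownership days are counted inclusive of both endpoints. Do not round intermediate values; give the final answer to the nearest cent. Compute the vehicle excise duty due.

10 January – 26 June 2006: 168 days at 1.7% → $152000 × 1.7% × 168/365 = $1189.3479
27 June – 31 July 2006: 35 days at 1.3% → $152000 × 1.3% × 35/365 = $189.4795
Total = $1378.8274

$1378.83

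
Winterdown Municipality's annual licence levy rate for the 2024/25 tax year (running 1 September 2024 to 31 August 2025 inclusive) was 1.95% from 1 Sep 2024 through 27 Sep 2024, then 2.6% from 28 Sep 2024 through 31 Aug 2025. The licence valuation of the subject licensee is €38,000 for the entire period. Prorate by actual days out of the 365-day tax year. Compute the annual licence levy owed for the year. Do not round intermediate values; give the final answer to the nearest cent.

1 Sep – 27 Sep 2024: 27 days at 1.95% → €38,000 × 1.95% × 27/365 = €54.8137
28 Sep 2024 – 31 Aug 2025: 338 days at 2.6% → €38,000 × 2.6% × 338/365 = €914.9151
Total = €969.7288

€969.73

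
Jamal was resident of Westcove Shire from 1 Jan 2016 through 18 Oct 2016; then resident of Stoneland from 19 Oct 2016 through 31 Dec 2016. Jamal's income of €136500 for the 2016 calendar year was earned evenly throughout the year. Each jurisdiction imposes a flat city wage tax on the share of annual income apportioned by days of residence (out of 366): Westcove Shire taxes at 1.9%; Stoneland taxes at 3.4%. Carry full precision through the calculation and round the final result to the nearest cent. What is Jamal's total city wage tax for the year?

Westcove Shire, 1 Jan – 18 Oct 2016: 292 days → €136500 × 1.9% × 292/366 = €2069.1311
Stoneland, 19 Oct – 31 Dec 2016: 74 days → €136500 × 3.4% × 74/366 = €938.3443
Total = €3007.4754

€3007.48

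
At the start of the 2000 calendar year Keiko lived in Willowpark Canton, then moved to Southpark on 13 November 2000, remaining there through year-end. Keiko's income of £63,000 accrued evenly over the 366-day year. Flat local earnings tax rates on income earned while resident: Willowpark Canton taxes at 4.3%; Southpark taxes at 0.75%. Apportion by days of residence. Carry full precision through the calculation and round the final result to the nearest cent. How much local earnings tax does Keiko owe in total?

Willowpark Canton, 1 January – 12 November 2000: 317 days → £63,000 × 4.3% × 317/366 = £2,346.3197
Southpark, 13 November – 31 December 2000: 49 days → £63,000 × 0.75% × 49/366 = £63.2582
Total = £2,409.5779

£2,409.58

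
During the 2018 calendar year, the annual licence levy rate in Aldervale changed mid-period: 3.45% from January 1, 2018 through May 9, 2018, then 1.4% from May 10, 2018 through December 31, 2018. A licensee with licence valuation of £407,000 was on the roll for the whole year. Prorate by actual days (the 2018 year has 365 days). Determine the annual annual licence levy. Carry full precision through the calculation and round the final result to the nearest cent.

January 1 – May 9, 2018: 129 days at 3.45% → £407,000 × 3.45% × 129/365 = £4,962.6123
May 10 – December 31, 2018: 236 days at 1.4% → £407,000 × 1.4% × 236/365 = £3,684.1863
Total = £8,646.7986

£8,646.80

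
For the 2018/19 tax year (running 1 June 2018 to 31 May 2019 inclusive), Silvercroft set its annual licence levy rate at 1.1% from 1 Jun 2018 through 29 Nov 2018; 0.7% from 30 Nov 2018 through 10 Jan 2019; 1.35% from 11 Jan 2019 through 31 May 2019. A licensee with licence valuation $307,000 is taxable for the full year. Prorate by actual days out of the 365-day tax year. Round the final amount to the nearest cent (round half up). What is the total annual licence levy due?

1 Jun – 29 Nov 2018: 182 days at 1.1% → $307,000 × 1.1% × 182/365 = $1,683.8740
30 Nov 2018 – 10 Jan 2019: 42 days at 0.7% → $307,000 × 0.7% × 42/365 = $247.2822
11 Jan – 31 May 2019: 141 days at 1.35% → $307,000 × 1.35% × 141/365 = $1,601.0260
Total = $3,532.1822

$3,532.18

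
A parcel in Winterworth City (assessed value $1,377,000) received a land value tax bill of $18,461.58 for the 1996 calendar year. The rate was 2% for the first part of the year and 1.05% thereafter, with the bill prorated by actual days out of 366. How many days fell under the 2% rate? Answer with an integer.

112 days

Let d = days at the first rate; then 366 − d days at the second rate.
$1,377,000 × [2%·d + 1.05%·(366−d)] / 366 = $18,461.58
Solving gives d = 112, so the new rate took effect on April 22, 1996.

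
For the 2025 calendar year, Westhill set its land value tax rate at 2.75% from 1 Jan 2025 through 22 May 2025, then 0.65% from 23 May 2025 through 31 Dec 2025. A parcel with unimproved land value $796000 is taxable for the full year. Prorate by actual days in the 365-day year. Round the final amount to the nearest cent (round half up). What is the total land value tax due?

$11677.21

1 Jan – 22 May 2025: 142 days at 2.75% → $796000 × 2.75% × 142/365 = $8516.1096
23 May – 31 Dec 2025: 223 days at 0.65% → $796000 × 0.65% × 223/365 = $3161.1014
Total = $11677.2110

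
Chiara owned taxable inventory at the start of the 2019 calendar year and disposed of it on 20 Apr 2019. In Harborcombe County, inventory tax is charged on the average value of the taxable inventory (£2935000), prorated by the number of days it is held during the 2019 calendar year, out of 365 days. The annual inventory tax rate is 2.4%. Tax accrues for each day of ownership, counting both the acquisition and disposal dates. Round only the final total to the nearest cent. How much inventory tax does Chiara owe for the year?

Days held (1 Jan – 20 Apr 2019): 110 out of 365
Tax = £2935000 × 2.4% × 110/365 = £21228.4932

£21228.49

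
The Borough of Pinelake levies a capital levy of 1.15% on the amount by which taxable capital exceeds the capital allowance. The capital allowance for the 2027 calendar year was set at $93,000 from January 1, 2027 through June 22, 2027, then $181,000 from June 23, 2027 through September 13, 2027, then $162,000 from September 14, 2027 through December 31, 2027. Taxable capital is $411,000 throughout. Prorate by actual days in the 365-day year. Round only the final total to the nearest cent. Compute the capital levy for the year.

$3,189.91

January 1 – June 22, 2027: 173 days, exemption $93,000 → ($411,000 − $93,000) × 1.15% × 173/365 = $1,733.3178
June 23 – September 13, 2027: 83 days, exemption $181,000 → ($411,000 − $181,000) × 1.15% × 83/365 = $601.4658
September 14 – December 31, 2027: 109 days, exemption $162,000 → ($411,000 − $162,000) × 1.15% × 109/365 = $855.1274
Total = $3,189.9110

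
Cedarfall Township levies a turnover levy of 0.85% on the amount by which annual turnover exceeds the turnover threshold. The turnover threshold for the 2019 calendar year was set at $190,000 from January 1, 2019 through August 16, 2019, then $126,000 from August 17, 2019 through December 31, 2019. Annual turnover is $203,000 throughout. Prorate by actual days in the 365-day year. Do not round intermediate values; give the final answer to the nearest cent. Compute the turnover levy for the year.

$314.69

January 1 – August 16, 2019: 228 days, exemption $190,000 → ($203,000 − $190,000) × 0.85% × 228/365 = $69.0247
August 17 – December 31, 2019: 137 days, exemption $126,000 → ($203,000 − $126,000) × 0.85% × 137/365 = $245.6616
Total = $314.6863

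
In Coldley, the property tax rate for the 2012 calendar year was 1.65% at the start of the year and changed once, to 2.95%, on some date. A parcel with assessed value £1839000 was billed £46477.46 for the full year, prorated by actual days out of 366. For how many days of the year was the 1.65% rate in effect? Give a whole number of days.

Let d = days at the first rate; then 366 − d days at the second rate.
£1839000 × [1.65%·d + 2.95%·(366−d)] / 366 = £46477.46
Solving gives d = 119, so the new rate took effect on April 29, 2012.

119 days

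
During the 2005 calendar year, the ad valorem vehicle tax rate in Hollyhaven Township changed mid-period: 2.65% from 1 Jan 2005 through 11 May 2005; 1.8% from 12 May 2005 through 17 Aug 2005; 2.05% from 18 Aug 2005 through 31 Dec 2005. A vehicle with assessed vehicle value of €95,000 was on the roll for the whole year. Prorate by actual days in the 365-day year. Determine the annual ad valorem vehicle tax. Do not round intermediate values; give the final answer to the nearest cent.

€2,088.31

1 Jan – 11 May 2005: 131 days at 2.65% → €95,000 × 2.65% × 131/365 = €903.5411
12 May – 17 Aug 2005: 98 days at 1.8% → €95,000 × 1.8% × 98/365 = €459.1233
18 Aug – 31 Dec 2005: 136 days at 2.05% → €95,000 × 2.05% × 136/365 = €725.6438
Total = €2,088.3082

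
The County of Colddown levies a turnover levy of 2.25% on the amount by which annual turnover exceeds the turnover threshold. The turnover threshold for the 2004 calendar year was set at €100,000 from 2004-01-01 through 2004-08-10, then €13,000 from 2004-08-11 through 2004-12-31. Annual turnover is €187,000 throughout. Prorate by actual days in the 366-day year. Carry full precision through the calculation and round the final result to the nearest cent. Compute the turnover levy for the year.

2004-01-01 to 2004-08-10: 223 days, exemption €100,000 → (€187,000 − €100,000) × 2.25% × 223/366 = €1,192.6844
2004-08-11 to 2004-12-31: 143 days, exemption €13,000 → (€187,000 − €13,000) × 2.25% × 143/366 = €1,529.6311
Total = €2,722.3156

€2,722.32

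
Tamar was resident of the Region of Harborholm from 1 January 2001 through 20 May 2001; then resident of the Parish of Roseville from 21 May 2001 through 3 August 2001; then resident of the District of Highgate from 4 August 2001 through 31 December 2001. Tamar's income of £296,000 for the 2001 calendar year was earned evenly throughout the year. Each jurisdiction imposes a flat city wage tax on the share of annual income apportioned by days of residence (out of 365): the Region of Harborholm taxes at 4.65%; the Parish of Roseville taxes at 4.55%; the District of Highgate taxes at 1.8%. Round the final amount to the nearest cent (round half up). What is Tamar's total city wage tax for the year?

The Region of Harborholm, 1 January – 20 May 2001: 140 days → £296,000 × 4.65% × 140/365 = £5,279.3425
The Parish of Roseville, 21 May – 3 August 2001: 75 days → £296,000 × 4.55% × 75/365 = £2,767.3973
The District of Highgate, 4 August – 31 December 2001: 150 days → £296,000 × 1.8% × 150/365 = £2,189.5890
Total = £10,236.3288

£10,236.33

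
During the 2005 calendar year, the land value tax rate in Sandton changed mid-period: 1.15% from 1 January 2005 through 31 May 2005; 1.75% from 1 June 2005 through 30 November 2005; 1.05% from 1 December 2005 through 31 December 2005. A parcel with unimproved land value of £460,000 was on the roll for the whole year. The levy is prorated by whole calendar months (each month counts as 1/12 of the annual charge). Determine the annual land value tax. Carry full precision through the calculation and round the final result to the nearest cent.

1 January – 31 May 2005: 5 months at 1.15% → £460,000 × 1.15% × 5/12 = £2,204.1667
1 June – 30 November 2005: 6 months at 1.75% → £460,000 × 1.75% × 6/12 = £4,025.0000
1 December – 31 December 2005: 1 month at 1.05% → £460,000 × 1.05% × 1/12 = £402.5000
Total = £6,631.6667

£6,631.67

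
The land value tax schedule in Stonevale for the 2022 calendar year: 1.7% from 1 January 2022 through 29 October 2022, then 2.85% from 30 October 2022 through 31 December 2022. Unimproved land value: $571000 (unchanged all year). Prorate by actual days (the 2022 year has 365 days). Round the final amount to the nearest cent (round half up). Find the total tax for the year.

1 January – 29 October 2022: 302 days at 1.7% → $571000 × 1.7% × 302/365 = $8031.5452
30 October – 31 December 2022: 63 days at 2.85% → $571000 × 2.85% × 63/365 = $2808.8507
Total = $10840.3959

$10840.40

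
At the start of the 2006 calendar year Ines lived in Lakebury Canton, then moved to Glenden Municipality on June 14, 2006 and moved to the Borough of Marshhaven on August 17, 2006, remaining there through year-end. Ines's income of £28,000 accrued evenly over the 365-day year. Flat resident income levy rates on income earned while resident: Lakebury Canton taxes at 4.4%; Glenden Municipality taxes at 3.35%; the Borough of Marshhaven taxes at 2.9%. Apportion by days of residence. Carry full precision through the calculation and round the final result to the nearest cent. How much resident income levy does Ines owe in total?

£1,022.81

Lakebury Canton, January 1 – June 13, 2006: 164 days → £28,000 × 4.4% × 164/365 = £553.5562
Glenden Municipality, June 14 – August 16, 2006: 64 days → £28,000 × 3.35% × 64/365 = £164.4712
The Borough of Marshhaven, August 17 – December 31, 2006: 137 days → £28,000 × 2.9% × 137/365 = £304.7781
Total = £1,022.8055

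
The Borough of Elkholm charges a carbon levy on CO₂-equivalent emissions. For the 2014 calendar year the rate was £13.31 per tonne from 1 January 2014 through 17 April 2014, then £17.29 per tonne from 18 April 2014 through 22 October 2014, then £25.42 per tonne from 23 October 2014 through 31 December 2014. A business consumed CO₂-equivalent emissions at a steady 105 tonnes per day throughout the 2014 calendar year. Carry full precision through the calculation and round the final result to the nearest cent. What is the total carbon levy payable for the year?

1 January – 17 April 2014: 107 days × 105 tonnes/day = 11,235 tonnes at £13.31/tonne → £149537.85
18 April – 22 October 2014: 188 days × 105 tonnes/day = 19,740 tonnes at £17.29/tonne → £341304.60
23 October – 31 December 2014: 70 days × 105 tonnes/day = 7,350 tonnes at £25.42/tonne → £186837.00

£677679.45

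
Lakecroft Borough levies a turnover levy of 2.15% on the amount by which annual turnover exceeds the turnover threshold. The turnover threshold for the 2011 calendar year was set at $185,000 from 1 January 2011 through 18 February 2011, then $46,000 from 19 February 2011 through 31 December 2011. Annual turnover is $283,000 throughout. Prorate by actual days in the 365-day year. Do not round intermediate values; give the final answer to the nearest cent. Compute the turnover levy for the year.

$4,694.30

1 January – 18 February 2011: 49 days, exemption $185,000 → ($283,000 − $185,000) × 2.15% × 49/365 = $282.8575
19 February – 31 December 2011: 316 days, exemption $46,000 → ($283,000 − $46,000) × 2.15% × 316/365 = $4,411.4466
Total = $4,694.3041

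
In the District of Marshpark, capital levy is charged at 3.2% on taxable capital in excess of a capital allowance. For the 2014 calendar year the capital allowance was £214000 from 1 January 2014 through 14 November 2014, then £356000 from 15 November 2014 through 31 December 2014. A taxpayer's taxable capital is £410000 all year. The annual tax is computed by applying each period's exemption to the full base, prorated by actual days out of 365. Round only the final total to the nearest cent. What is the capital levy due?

1 January – 14 November 2014: 318 days, exemption £214000 → (£410000 − £214000) × 3.2% × 318/365 = £5464.3726
15 November – 31 December 2014: 47 days, exemption £356000 → (£410000 − £356000) × 3.2% × 47/365 = £222.5096
Total = £5686.8822

£5686.88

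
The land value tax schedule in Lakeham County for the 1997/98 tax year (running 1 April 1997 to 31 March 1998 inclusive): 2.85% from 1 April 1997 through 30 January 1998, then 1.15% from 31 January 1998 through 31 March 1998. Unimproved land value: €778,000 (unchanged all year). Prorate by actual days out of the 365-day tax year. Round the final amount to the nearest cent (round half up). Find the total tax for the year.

€19,998.86

1 April 1997 – 30 January 1998: 305 days at 2.85% → €778,000 × 2.85% × 305/365 = €18,528.1233
31 January – 31 March 1998: 60 days at 1.15% → €778,000 × 1.15% × 60/365 = €1,470.7397
Total = €19,998.8630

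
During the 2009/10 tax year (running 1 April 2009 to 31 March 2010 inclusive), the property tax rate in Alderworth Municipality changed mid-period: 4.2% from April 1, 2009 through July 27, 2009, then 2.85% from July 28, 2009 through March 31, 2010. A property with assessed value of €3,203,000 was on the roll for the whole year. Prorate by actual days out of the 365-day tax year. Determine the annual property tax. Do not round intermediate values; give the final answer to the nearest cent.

April 1 – July 27, 2009: 118 days at 4.2% → €3,203,000 × 4.2% × 118/365 = €43,490.5973
July 28, 2009 – March 31, 2010: 247 days at 2.85% → €3,203,000 × 2.85% × 247/365 = €61,774.0233
Total = €105,264.6205

€105,264.62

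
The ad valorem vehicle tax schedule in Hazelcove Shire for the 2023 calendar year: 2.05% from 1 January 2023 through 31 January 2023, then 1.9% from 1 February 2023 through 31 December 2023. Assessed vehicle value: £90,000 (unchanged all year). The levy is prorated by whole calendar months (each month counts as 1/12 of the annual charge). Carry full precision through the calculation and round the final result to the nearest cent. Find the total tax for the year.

£1,721.25

1 January – 31 January 2023: 1 month at 2.05% → £90,000 × 2.05% × 1/12 = £153.7500
1 February – 31 December 2023: 11 months at 1.9% → £90,000 × 1.9% × 11/12 = £1,567.5000
Total = £1,721.2500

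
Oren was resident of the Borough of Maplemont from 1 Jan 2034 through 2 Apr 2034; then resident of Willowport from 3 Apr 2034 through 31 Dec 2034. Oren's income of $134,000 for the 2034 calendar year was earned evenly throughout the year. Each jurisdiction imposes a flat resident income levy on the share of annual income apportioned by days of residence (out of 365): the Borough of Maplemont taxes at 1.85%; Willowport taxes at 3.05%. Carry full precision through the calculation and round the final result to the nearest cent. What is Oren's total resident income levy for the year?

$3,681.70

The Borough of Maplemont, 1 Jan – 2 Apr 2034: 92 days → $134,000 × 1.85% × 92/365 = $624.8438
Willowport, 3 Apr – 31 Dec 2034: 273 days → $134,000 × 3.05% × 273/365 = $3,056.8521
Total = $3,681.6959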